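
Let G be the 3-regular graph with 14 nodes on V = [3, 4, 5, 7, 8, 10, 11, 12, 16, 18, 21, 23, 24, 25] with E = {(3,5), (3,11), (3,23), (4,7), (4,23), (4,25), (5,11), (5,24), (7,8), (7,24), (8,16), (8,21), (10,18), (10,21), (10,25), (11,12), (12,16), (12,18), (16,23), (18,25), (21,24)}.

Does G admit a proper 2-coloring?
No, G is not 2-colorable

The clique on vertices [3, 5, 11] has size 3 > 2, so it alone needs 3 colors.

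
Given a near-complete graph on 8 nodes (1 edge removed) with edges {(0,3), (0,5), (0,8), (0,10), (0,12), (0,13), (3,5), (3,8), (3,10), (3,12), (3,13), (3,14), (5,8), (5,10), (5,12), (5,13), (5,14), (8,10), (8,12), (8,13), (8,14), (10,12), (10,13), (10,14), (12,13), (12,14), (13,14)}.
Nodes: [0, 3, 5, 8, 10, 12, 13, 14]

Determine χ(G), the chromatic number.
Clique number ω(G) = 7 (lower bound: χ ≥ ω).
The clique on [0, 3, 5, 8, 10, 12, 13] has size 7, forcing χ ≥ 7, and the coloring below uses 7 colors, so χ(G) = 7.
A valid 7-coloring: color 1: [8]; color 2: [3]; color 3: [5]; color 4: [10]; color 5: [13]; color 6: [12]; color 7: [0, 14].

χ(G) = 7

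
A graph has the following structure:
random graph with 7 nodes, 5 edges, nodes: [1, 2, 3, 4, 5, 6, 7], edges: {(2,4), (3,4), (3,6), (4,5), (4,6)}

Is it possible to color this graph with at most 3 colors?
A valid 3-coloring: color 1: [1, 4, 7]; color 2: [2, 3, 5]; color 3: [6].
(χ(G) = 3 ≤ 3.)

Yes, G is 3-colorable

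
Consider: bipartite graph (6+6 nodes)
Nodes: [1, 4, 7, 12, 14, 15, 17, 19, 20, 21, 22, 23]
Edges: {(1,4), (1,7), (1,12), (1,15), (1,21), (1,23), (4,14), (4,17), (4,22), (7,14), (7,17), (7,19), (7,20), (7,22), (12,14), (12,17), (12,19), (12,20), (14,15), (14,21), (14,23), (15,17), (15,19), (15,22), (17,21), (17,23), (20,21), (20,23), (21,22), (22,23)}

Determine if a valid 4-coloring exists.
Yes, G is 4-colorable

A valid 4-coloring: color 1: [1, 14, 17, 19, 20, 22]; color 2: [4, 7, 12, 15, 21, 23].
(χ(G) = 2 ≤ 4.)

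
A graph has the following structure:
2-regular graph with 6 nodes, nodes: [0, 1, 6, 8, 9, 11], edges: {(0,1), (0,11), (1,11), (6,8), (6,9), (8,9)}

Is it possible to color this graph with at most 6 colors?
A valid 6-coloring: color 1: [0, 6]; color 2: [1, 9]; color 3: [8, 11].
(χ(G) = 3 ≤ 6.)

Yes, G is 6-colorable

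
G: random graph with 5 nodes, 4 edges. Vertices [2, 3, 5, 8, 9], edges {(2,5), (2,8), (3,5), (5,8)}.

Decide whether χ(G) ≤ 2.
No, G is not 2-colorable

The clique on vertices [2, 5, 8] has size 3 > 2, so it alone needs 3 colors.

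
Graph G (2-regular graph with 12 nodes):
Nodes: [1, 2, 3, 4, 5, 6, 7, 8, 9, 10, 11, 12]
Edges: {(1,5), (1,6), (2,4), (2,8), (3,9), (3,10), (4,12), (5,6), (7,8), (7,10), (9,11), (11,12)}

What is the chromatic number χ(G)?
Clique number ω(G) = 3 (lower bound: χ ≥ ω).
The clique on [1, 5, 6] has size 3, forcing χ ≥ 3, and the coloring below uses 3 colors, so χ(G) = 3.
A valid 3-coloring: color 1: [1, 3, 4, 7, 11]; color 2: [5, 8, 9, 10, 12]; color 3: [2, 6].

χ(G) = 3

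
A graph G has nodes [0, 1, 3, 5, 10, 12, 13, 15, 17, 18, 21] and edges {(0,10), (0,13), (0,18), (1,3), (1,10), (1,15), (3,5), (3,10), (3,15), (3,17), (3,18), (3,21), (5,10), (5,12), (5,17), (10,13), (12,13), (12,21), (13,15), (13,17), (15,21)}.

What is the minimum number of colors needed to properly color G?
χ(G) = 3

Clique number ω(G) = 3 (lower bound: χ ≥ ω).
The clique on [0, 10, 13] has size 3, forcing χ ≥ 3, and the coloring below uses 3 colors, so χ(G) = 3.
A valid 3-coloring: color 1: [3, 13]; color 2: [10, 12, 15, 17, 18]; color 3: [0, 1, 5, 21].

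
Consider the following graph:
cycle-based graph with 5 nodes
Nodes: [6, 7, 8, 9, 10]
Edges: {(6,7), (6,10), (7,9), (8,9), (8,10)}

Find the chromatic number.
Clique number ω(G) = 2 (lower bound: χ ≥ ω).
Odd cycle [6, 7, 9, 8, 10] needs 3 colors (χ ≥ 3).
The coloring below uses 3 colors, so χ(G) = 3.
A valid 3-coloring: color 1: [6, 8]; color 2: [7, 10]; color 3: [9].

χ(G) = 3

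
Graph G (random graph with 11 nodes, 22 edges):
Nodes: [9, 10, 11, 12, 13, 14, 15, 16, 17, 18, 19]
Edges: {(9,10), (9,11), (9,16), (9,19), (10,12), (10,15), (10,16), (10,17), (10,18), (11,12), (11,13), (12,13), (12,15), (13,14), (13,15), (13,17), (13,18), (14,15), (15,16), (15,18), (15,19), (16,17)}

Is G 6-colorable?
Yes, G is 6-colorable

A valid 6-coloring: color 1: [9, 15, 17]; color 2: [10, 13, 19]; color 3: [12, 14, 16, 18]; color 4: [11].
(χ(G) = 4 ≤ 6.)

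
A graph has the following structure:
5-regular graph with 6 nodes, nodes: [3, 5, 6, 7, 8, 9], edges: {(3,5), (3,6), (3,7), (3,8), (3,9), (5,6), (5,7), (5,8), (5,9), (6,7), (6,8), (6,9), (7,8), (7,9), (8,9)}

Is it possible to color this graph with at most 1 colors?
No, G is not 1-colorable

The clique on vertices [3, 5, 6, 7, 8, 9] has size 6 > 1, so it alone needs 6 colors.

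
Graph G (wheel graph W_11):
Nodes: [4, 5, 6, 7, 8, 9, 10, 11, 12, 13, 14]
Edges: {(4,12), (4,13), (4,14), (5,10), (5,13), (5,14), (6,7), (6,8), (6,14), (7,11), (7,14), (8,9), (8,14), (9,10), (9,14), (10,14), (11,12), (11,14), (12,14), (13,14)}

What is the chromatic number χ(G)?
Clique number ω(G) = 3 (lower bound: χ ≥ ω).
The clique on [4, 12, 14] has size 3, forcing χ ≥ 3, and the coloring below uses 3 colors, so χ(G) = 3.
A valid 3-coloring: color 1: [14]; color 2: [7, 8, 10, 12, 13]; color 3: [4, 5, 6, 9, 11].

χ(G) = 3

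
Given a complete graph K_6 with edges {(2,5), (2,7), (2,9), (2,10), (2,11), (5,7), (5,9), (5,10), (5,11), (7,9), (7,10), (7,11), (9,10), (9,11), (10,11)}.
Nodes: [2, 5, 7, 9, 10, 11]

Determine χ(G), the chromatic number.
χ(G) = 6

Clique number ω(G) = 6 (lower bound: χ ≥ ω).
The clique on [2, 5, 7, 9, 10, 11] has size 6, forcing χ ≥ 6, and the coloring below uses 6 colors, so χ(G) = 6.
A valid 6-coloring: color 1: [11]; color 2: [5]; color 3: [9]; color 4: [7]; color 5: [2]; color 6: [10].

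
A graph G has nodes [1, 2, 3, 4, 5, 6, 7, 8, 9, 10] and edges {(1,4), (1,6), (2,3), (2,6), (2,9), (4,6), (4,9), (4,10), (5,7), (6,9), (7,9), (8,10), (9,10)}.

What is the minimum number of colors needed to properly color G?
χ(G) = 3

Clique number ω(G) = 3 (lower bound: χ ≥ ω).
The clique on [1, 4, 6] has size 3, forcing χ ≥ 3, and the coloring below uses 3 colors, so χ(G) = 3.
A valid 3-coloring: color 1: [1, 3, 5, 8, 9]; color 2: [2, 4, 7]; color 3: [6, 10].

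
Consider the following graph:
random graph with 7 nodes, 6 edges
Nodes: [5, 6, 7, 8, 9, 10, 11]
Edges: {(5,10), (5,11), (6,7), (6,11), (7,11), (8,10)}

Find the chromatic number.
Clique number ω(G) = 3 (lower bound: χ ≥ ω).
The clique on [6, 7, 11] has size 3, forcing χ ≥ 3, and the coloring below uses 3 colors, so χ(G) = 3.
A valid 3-coloring: color 1: [9, 10, 11]; color 2: [5, 6, 8]; color 3: [7].

χ(G) = 3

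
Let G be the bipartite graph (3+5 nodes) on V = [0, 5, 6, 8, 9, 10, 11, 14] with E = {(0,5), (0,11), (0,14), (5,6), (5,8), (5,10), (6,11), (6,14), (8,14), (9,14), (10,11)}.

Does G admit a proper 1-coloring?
Edge (9,14) forces its endpoints to differ, so 1 color is not enough.

No, G is not 1-colorable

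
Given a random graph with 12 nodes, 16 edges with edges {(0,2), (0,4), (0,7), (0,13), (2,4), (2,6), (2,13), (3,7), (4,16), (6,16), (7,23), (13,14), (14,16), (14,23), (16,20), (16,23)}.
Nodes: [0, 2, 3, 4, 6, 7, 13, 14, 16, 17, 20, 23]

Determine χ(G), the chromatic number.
χ(G) = 3

Clique number ω(G) = 3 (lower bound: χ ≥ ω).
The clique on [0, 2, 4] has size 3, forcing χ ≥ 3, and the coloring below uses 3 colors, so χ(G) = 3.
A valid 3-coloring: color 1: [2, 7, 16, 17]; color 2: [0, 3, 6, 14, 20]; color 3: [4, 13, 23].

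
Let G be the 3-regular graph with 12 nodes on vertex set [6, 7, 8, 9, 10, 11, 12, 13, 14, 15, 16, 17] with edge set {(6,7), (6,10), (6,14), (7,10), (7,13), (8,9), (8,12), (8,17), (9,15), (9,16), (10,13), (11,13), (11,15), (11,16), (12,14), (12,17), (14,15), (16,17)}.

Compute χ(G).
χ(G) = 3

Clique number ω(G) = 3 (lower bound: χ ≥ ω).
The clique on [6, 7, 10] has size 3, forcing χ ≥ 3, and the coloring below uses 3 colors, so χ(G) = 3.
A valid 3-coloring: color 1: [9, 10, 11, 14, 17]; color 2: [6, 12, 13, 15, 16]; color 3: [7, 8].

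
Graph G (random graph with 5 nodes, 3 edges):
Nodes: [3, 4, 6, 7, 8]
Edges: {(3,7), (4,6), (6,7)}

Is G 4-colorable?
A valid 4-coloring: color 1: [3, 6, 8]; color 2: [4, 7].
(χ(G) = 2 ≤ 4.)

Yes, G is 4-colorable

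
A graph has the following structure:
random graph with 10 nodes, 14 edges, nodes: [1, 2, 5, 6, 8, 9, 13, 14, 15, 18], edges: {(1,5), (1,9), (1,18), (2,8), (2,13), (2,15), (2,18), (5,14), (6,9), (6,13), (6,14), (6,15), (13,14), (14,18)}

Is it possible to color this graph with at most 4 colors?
Yes, G is 4-colorable

A valid 4-coloring: color 1: [1, 2, 14]; color 2: [5, 6, 8, 18]; color 3: [9, 13, 15].
(χ(G) = 3 ≤ 4.)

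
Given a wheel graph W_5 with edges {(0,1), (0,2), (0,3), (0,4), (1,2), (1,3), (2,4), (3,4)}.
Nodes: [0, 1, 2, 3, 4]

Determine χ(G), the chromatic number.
Clique number ω(G) = 3 (lower bound: χ ≥ ω).
The clique on [0, 1, 2] has size 3, forcing χ ≥ 3, and the coloring below uses 3 colors, so χ(G) = 3.
A valid 3-coloring: color 1: [0]; color 2: [1, 4]; color 3: [2, 3].

χ(G) = 3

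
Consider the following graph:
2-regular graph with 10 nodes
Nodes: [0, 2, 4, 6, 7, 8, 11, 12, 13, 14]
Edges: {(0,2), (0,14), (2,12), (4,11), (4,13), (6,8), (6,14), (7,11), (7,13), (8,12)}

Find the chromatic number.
Clique number ω(G) = 2 (lower bound: χ ≥ ω).
The graph is bipartite (no odd cycle), so 2 colors suffice: χ(G) = 2.
A valid 2-coloring: color 1: [0, 4, 6, 7, 12]; color 2: [2, 8, 11, 13, 14].

χ(G) = 2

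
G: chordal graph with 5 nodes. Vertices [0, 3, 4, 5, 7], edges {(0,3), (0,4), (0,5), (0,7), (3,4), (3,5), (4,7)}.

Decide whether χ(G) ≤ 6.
A valid 6-coloring: color 1: [0]; color 2: [3, 7]; color 3: [4, 5].
(χ(G) = 3 ≤ 6.)

Yes, G is 6-colorable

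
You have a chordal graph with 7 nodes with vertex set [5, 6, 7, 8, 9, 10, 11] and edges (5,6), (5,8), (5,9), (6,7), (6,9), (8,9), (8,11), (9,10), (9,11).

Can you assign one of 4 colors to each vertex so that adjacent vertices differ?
Yes, G is 4-colorable

A valid 4-coloring: color 1: [7, 9]; color 2: [5, 10, 11]; color 3: [6, 8].
(χ(G) = 3 ≤ 4.)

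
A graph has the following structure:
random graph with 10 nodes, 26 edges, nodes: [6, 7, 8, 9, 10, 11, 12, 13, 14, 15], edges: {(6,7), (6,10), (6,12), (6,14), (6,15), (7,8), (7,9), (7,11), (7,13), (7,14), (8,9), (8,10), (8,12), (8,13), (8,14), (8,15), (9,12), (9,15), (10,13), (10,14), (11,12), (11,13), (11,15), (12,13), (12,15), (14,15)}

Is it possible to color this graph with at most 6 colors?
A valid 6-coloring: color 1: [6, 8, 11]; color 2: [7, 10, 12]; color 3: [13, 15]; color 4: [9, 14].
(χ(G) = 4 ≤ 6.)

Yes, G is 6-colorable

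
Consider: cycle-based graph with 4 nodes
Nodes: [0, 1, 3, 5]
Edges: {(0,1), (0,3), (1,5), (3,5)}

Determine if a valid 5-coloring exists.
Yes, G is 5-colorable

A valid 5-coloring: color 1: [1, 3]; color 2: [0, 5].
(χ(G) = 2 ≤ 5.)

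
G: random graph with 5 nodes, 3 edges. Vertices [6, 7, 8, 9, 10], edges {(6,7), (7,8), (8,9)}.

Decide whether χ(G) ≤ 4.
Yes, G is 4-colorable

A valid 4-coloring: color 1: [6, 8, 10]; color 2: [7, 9].
(χ(G) = 2 ≤ 4.)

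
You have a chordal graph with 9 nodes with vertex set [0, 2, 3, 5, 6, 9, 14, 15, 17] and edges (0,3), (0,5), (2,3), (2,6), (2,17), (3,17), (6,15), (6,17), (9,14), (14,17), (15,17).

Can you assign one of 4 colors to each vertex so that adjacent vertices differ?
Yes, G is 4-colorable

A valid 4-coloring: color 1: [0, 9, 17]; color 2: [3, 5, 6, 14]; color 3: [2, 15].
(χ(G) = 3 ≤ 4.)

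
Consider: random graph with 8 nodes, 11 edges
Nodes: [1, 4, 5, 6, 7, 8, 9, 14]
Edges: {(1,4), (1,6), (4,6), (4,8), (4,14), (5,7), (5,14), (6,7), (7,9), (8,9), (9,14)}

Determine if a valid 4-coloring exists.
A valid 4-coloring: color 1: [4, 7]; color 2: [6, 8, 14]; color 3: [1, 5, 9].
(χ(G) = 3 ≤ 4.)

Yes, G is 4-colorable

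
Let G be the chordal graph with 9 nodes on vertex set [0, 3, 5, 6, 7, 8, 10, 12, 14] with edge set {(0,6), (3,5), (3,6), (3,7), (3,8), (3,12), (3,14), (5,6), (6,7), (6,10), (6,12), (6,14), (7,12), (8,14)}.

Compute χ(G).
Clique number ω(G) = 4 (lower bound: χ ≥ ω).
The clique on [3, 6, 7, 12] has size 4, forcing χ ≥ 4, and the coloring below uses 4 colors, so χ(G) = 4.
A valid 4-coloring: color 1: [6, 8]; color 2: [0, 3, 10]; color 3: [5, 12, 14]; color 4: [7].

χ(G) = 4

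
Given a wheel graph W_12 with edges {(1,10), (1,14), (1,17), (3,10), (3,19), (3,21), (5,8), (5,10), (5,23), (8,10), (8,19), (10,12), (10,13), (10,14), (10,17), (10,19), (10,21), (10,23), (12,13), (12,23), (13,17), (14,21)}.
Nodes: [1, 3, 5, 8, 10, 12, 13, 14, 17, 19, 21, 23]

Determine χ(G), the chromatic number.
Clique number ω(G) = 3 (lower bound: χ ≥ ω).
Odd cycle [12, 13, 17, 1, 14, 21, 3, 19, 8, 5, 23] needs 3 colors (χ ≥ 3).
Vertex 10 is adjacent to every vertex of [1, 3, 5, 8, 12, 13, 14, 17, 19, 21, 23], which already need 3 colors among themselves, so 10 needs a new color (χ ≥ 4).
The coloring below uses 4 colors, so χ(G) = 4.
A valid 4-coloring: color 1: [10]; color 2: [3, 5, 12, 14, 17]; color 3: [1, 13, 19, 21, 23]; color 4: [8].

χ(G) = 4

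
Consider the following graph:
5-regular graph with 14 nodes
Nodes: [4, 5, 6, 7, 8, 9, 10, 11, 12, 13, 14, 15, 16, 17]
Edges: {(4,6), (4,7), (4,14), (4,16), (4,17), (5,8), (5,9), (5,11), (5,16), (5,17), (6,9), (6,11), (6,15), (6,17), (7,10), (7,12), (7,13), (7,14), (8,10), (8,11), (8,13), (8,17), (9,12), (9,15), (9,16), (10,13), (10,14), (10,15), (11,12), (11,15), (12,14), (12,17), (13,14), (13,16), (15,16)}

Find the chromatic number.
Clique number ω(G) = 4 (lower bound: χ ≥ ω).
The clique on [7, 10, 13, 14] has size 4, forcing χ ≥ 4, and the coloring below uses 4 colors, so χ(G) = 4.
A valid 4-coloring: color 1: [4, 5, 10, 12]; color 2: [6, 8, 14, 16]; color 3: [7, 9, 11, 17]; color 4: [13, 15].

χ(G) = 4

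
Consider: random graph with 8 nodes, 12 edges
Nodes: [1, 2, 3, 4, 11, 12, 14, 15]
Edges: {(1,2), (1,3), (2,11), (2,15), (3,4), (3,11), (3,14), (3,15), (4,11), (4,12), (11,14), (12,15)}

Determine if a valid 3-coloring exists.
A valid 3-coloring: color 1: [2, 3, 12]; color 2: [1, 11, 15]; color 3: [4, 14].
(χ(G) = 3 ≤ 3.)

Yes, G is 3-colorable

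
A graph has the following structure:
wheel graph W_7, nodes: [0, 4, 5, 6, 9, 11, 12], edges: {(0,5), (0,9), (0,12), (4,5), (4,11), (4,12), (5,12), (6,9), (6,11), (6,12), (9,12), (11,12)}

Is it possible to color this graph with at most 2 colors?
The clique on vertices [0, 9, 12] has size 3 > 2, so it alone needs 3 colors.

No, G is not 2-colorable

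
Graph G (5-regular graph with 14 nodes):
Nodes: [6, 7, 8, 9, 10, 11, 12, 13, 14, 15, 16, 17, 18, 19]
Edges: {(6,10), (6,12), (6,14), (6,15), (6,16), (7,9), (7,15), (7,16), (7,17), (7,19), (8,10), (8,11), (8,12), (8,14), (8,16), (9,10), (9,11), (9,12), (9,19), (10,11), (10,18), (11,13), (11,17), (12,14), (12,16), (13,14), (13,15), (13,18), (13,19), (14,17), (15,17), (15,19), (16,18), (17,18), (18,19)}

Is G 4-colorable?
Yes, G is 4-colorable

A valid 4-coloring: color 1: [11, 14, 16, 19]; color 2: [6, 8, 9, 13, 17]; color 3: [7, 12, 18]; color 4: [10, 15].
(χ(G) = 4 ≤ 4.)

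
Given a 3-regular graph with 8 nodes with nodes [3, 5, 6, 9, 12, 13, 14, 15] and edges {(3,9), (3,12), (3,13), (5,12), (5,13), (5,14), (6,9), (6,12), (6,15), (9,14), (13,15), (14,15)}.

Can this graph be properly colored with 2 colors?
No, G is not 2-colorable

Odd cycle [14, 9, 3, 12, 5] needs 3 colors (χ ≥ 3).
Hence χ(G) ≥ 3 > 2, so no proper 2-coloring exists.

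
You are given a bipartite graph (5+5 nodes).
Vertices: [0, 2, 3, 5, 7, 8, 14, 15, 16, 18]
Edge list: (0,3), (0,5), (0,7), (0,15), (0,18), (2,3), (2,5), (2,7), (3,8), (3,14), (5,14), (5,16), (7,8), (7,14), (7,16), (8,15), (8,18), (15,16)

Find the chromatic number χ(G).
χ(G) = 2

Clique number ω(G) = 2 (lower bound: χ ≥ ω).
The graph is bipartite (no odd cycle), so 2 colors suffice: χ(G) = 2.
A valid 2-coloring: color 1: [0, 2, 8, 14, 16]; color 2: [3, 5, 7, 15, 18].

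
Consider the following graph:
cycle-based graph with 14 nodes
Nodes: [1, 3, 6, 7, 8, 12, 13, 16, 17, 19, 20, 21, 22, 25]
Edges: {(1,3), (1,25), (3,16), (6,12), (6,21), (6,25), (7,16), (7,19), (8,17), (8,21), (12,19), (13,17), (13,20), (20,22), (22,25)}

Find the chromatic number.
χ(G) = 2

Clique number ω(G) = 2 (lower bound: χ ≥ ω).
The graph is bipartite (no odd cycle), so 2 colors suffice: χ(G) = 2.
A valid 2-coloring: color 1: [1, 6, 8, 13, 16, 19, 22]; color 2: [3, 7, 12, 17, 20, 21, 25].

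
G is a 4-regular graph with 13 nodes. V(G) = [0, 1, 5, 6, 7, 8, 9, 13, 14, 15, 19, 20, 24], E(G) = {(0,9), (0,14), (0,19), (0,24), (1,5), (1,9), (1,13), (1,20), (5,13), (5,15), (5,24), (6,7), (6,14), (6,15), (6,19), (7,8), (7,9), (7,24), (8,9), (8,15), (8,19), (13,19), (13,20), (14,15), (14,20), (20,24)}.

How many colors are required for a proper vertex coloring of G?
χ(G) = 3

Clique number ω(G) = 3 (lower bound: χ ≥ ω).
The clique on [1, 13, 20] has size 3, forcing χ ≥ 3, and the coloring below uses 3 colors, so χ(G) = 3.
A valid 3-coloring: color 1: [1, 7, 14, 19]; color 2: [9, 13, 15, 24]; color 3: [0, 5, 6, 8, 20].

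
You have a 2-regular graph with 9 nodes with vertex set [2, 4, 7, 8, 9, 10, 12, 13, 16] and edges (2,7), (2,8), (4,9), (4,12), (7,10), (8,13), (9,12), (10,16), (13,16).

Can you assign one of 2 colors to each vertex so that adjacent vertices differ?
The clique on vertices [4, 9, 12] has size 3 > 2, so it alone needs 3 colors.

No, G is not 2-colorable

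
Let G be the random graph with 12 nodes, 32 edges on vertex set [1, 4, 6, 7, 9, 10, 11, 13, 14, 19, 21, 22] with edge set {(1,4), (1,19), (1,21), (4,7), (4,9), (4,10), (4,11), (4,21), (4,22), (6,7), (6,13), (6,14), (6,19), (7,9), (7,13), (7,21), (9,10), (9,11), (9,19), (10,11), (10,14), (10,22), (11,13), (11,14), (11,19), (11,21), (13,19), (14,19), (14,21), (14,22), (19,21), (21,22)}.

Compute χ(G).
Clique number ω(G) = 4 (lower bound: χ ≥ ω).
The clique on [4, 9, 10, 11] has size 4, forcing χ ≥ 4, and the coloring below uses 4 colors, so χ(G) = 4.
A valid 4-coloring: color 1: [4, 19]; color 2: [1, 7, 11, 22]; color 3: [6, 10, 21]; color 4: [9, 13, 14].

χ(G) = 4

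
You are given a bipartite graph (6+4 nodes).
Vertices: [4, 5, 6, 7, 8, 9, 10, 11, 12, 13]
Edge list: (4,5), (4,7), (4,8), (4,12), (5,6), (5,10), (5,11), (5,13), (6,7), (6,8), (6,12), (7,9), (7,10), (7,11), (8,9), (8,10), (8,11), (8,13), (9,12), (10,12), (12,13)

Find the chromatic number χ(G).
Clique number ω(G) = 2 (lower bound: χ ≥ ω).
The graph is bipartite (no odd cycle), so 2 colors suffice: χ(G) = 2.
A valid 2-coloring: color 1: [5, 7, 8, 12]; color 2: [4, 6, 9, 10, 11, 13].

χ(G) = 2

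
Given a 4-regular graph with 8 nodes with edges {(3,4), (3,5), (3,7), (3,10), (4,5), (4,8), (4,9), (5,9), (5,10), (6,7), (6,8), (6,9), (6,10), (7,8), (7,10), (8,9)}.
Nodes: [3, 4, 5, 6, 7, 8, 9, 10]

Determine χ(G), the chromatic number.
Clique number ω(G) = 3 (lower bound: χ ≥ ω).
Suppose a proper 3-coloring c exists. The clique [3, 4, 5] takes 3 distinct colors; by symmetry let c(3) = 1, c(4) = 2, c(5) = 3.
- Vertex 9: neighbors [4, 5] already have colors [2, 3] ⇒ c(9) = 1.
- Vertex 8: neighbors [9, 4] already have colors [1, 2] ⇒ c(8) = 3.
- Vertex 6: neighbors [9, 8] already have colors [1, 3] ⇒ c(6) = 2.
- Vertex 7: neighbors [3, 6, 8] already have colors [1, 2, 3] — all 3 colors blocked. Contradiction.
The forced assignments end in a contradiction, so G has no proper 3-coloring (χ ≥ 4).
The coloring below uses 4 colors, so χ(G) = 4.
A valid 4-coloring: color 1: [4, 6]; color 2: [5, 7]; color 3: [3, 9]; color 4: [8, 10].

χ(G) = 4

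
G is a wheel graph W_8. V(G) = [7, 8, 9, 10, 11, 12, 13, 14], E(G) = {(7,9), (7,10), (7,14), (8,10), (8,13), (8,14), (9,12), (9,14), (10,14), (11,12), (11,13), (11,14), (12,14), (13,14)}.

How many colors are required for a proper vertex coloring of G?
χ(G) = 4

Clique number ω(G) = 3 (lower bound: χ ≥ ω).
Odd cycle [9, 12, 11, 13, 8, 10, 7] needs 3 colors (χ ≥ 3).
Vertex 14 is adjacent to every vertex of [7, 8, 9, 10, 11, 12, 13], which already need 3 colors among themselves, so 14 needs a new color (χ ≥ 4).
The coloring below uses 4 colors, so χ(G) = 4.
A valid 4-coloring: color 1: [14]; color 2: [9, 10, 11]; color 3: [7, 12, 13]; color 4: [8].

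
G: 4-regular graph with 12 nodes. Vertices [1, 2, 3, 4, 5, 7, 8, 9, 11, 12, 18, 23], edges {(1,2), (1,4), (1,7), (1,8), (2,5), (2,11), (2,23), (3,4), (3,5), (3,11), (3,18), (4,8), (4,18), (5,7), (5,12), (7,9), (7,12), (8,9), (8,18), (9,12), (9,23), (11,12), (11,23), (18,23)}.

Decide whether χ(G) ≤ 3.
Yes, G is 3-colorable

A valid 3-coloring: color 1: [1, 5, 9, 11, 18]; color 2: [2, 4, 7]; color 3: [3, 8, 12, 23].
(χ(G) = 3 ≤ 3.)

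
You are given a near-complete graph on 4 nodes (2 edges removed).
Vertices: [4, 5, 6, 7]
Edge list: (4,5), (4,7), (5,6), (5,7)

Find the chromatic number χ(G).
Clique number ω(G) = 3 (lower bound: χ ≥ ω).
The clique on [4, 5, 7] has size 3, forcing χ ≥ 3, and the coloring below uses 3 colors, so χ(G) = 3.
A valid 3-coloring: color 1: [5]; color 2: [6, 7]; color 3: [4].

χ(G) = 3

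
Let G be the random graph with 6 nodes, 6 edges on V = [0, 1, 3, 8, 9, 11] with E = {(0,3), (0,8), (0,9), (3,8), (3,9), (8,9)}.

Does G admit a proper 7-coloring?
A valid 7-coloring: color 1: [1, 8, 11]; color 2: [3]; color 3: [0]; color 4: [9].
(χ(G) = 4 ≤ 7.)

Yes, G is 7-colorable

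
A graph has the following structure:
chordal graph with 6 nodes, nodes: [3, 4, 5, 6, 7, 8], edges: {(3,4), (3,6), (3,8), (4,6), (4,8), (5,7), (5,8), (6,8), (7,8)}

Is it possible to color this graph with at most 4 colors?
A valid 4-coloring: color 1: [8]; color 2: [5, 6]; color 3: [3, 7]; color 4: [4].
(χ(G) = 4 ≤ 4.)

Yes, G is 4-colorable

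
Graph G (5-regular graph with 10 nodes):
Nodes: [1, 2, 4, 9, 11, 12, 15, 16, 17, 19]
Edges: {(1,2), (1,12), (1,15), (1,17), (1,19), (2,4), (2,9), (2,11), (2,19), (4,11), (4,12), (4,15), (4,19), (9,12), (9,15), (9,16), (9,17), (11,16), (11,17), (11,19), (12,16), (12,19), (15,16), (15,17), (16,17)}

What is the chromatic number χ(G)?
Clique number ω(G) = 4 (lower bound: χ ≥ ω).
The clique on [2, 4, 11, 19] has size 4, forcing χ ≥ 4, and the coloring below uses 4 colors, so χ(G) = 4.
A valid 4-coloring: color 1: [1, 9, 11]; color 2: [4, 17]; color 3: [16, 19]; color 4: [2, 12, 15].

χ(G) = 4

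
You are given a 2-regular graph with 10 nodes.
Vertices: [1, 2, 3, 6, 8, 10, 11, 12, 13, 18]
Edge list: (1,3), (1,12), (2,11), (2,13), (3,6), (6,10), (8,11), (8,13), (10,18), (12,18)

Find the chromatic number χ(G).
χ(G) = 2

Clique number ω(G) = 2 (lower bound: χ ≥ ω).
The graph is bipartite (no odd cycle), so 2 colors suffice: χ(G) = 2.
A valid 2-coloring: color 1: [1, 2, 6, 8, 18]; color 2: [3, 10, 11, 12, 13].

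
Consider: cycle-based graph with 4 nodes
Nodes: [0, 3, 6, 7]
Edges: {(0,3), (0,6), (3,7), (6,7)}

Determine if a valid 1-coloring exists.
No, G is not 1-colorable

Edge (0,3) forces its endpoints to differ, so 1 color is not enough.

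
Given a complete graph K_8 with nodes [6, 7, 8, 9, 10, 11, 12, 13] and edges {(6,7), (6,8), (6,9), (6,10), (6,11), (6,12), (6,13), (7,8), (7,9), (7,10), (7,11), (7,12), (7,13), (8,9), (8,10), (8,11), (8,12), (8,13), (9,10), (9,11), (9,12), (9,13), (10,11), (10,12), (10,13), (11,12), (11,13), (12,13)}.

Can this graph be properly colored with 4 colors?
No, G is not 4-colorable

The clique on vertices [6, 7, 8, 9, 10, 11, 12, 13] has size 8 > 4, so it alone needs 8 colors.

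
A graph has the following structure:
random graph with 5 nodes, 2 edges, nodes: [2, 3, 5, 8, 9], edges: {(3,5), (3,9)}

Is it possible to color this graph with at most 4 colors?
A valid 4-coloring: color 1: [2, 3, 8]; color 2: [5, 9].
(χ(G) = 2 ≤ 4.)

Yes, G is 4-colorable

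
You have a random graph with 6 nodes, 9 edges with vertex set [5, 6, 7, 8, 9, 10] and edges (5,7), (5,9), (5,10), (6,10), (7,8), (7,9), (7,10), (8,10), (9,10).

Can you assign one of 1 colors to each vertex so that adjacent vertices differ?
No, G is not 1-colorable

The clique on vertices [5, 7, 9, 10] has size 4 > 1, so it alone needs 4 colors.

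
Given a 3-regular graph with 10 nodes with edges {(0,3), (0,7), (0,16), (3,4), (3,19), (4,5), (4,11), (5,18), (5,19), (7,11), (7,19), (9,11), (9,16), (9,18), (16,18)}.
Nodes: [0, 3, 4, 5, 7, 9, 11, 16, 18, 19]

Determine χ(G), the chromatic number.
Clique number ω(G) = 3 (lower bound: χ ≥ ω).
The clique on [9, 16, 18] has size 3, forcing χ ≥ 3, and the coloring below uses 3 colors, so χ(G) = 3.
A valid 3-coloring: color 1: [3, 5, 11, 16]; color 2: [4, 7, 9]; color 3: [0, 18, 19].

χ(G) = 3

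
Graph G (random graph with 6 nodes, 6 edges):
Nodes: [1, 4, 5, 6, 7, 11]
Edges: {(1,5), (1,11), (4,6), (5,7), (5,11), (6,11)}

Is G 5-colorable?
A valid 5-coloring: color 1: [4, 7, 11]; color 2: [5, 6]; color 3: [1].
(χ(G) = 3 ≤ 5.)

Yes, G is 5-colorable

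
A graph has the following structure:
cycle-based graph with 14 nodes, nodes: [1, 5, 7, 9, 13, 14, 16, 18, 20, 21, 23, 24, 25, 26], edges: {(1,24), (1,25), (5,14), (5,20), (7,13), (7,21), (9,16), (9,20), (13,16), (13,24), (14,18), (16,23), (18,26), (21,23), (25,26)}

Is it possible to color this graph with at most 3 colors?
A valid 3-coloring: color 1: [1, 13, 14, 20, 23, 26]; color 2: [5, 16, 18, 21, 24, 25]; color 3: [7, 9].
(χ(G) = 3 ≤ 3.)

Yes, G is 3-colorable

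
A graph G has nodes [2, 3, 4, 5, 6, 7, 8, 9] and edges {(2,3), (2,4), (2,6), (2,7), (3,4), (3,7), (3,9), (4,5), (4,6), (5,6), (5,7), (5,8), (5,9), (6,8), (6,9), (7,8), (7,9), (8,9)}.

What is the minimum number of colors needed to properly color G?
χ(G) = 4

Clique number ω(G) = 4 (lower bound: χ ≥ ω).
The clique on [5, 6, 8, 9] has size 4, forcing χ ≥ 4, and the coloring below uses 4 colors, so χ(G) = 4.
A valid 4-coloring: color 1: [4, 9]; color 2: [2, 5]; color 3: [6, 7]; color 4: [3, 8].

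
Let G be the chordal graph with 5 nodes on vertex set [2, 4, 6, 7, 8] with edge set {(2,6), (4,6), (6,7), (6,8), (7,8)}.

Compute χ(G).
Clique number ω(G) = 3 (lower bound: χ ≥ ω).
The clique on [6, 7, 8] has size 3, forcing χ ≥ 3, and the coloring below uses 3 colors, so χ(G) = 3.
A valid 3-coloring: color 1: [6]; color 2: [2, 4, 7]; color 3: [8].

χ(G) = 3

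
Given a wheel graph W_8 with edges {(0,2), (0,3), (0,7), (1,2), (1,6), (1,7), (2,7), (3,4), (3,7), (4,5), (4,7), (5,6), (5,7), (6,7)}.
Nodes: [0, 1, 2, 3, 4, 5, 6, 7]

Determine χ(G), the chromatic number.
Clique number ω(G) = 3 (lower bound: χ ≥ ω).
Odd cycle [1, 2, 0, 3, 4, 5, 6] needs 3 colors (χ ≥ 3).
Vertex 7 is adjacent to every vertex of [0, 1, 2, 3, 4, 5, 6], which already need 3 colors among themselves, so 7 needs a new color (χ ≥ 4).
The coloring below uses 4 colors, so χ(G) = 4.
A valid 4-coloring: color 1: [7]; color 2: [0, 1, 5]; color 3: [2, 3, 6]; color 4: [4].

χ(G) = 4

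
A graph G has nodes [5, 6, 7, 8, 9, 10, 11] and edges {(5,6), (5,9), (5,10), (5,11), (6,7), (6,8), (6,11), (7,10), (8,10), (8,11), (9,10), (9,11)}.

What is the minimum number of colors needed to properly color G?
χ(G) = 3

Clique number ω(G) = 3 (lower bound: χ ≥ ω).
The clique on [6, 8, 11] has size 3, forcing χ ≥ 3, and the coloring below uses 3 colors, so χ(G) = 3.
A valid 3-coloring: color 1: [6, 9]; color 2: [5, 7, 8]; color 3: [10, 11].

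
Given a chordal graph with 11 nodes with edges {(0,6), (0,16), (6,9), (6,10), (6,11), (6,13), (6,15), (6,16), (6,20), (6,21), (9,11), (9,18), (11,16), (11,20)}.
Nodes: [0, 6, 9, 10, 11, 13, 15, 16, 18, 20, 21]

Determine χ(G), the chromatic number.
Clique number ω(G) = 3 (lower bound: χ ≥ ω).
The clique on [0, 6, 16] has size 3, forcing χ ≥ 3, and the coloring below uses 3 colors, so χ(G) = 3.
A valid 3-coloring: color 1: [6, 18]; color 2: [0, 10, 11, 13, 15, 21]; color 3: [9, 16, 20].

χ(G) = 3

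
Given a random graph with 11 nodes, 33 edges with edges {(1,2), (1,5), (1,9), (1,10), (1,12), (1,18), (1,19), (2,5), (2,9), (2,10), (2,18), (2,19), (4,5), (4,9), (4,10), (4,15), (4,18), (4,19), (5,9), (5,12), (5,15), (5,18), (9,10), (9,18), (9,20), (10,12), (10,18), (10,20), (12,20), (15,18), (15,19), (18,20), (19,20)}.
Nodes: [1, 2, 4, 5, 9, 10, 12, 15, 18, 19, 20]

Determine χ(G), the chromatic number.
Clique number ω(G) = 5 (lower bound: χ ≥ ω).
The clique on [1, 2, 9, 10, 18] has size 5, forcing χ ≥ 5, and the coloring below uses 5 colors, so χ(G) = 5.
A valid 5-coloring: color 1: [12, 18, 19]; color 2: [5, 10]; color 3: [9, 15]; color 4: [1, 4, 20]; color 5: [2].

χ(G) = 5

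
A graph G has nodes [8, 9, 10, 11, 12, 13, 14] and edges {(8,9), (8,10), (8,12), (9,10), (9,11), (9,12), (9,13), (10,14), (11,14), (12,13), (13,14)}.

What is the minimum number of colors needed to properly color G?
χ(G) = 3

Clique number ω(G) = 3 (lower bound: χ ≥ ω).
The clique on [8, 9, 10] has size 3, forcing χ ≥ 3, and the coloring below uses 3 colors, so χ(G) = 3.
A valid 3-coloring: color 1: [9, 14]; color 2: [10, 11, 12]; color 3: [8, 13].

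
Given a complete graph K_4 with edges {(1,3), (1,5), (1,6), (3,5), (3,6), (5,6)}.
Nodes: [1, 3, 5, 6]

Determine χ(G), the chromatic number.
χ(G) = 4

Clique number ω(G) = 4 (lower bound: χ ≥ ω).
The clique on [1, 3, 5, 6] has size 4, forcing χ ≥ 4, and the coloring below uses 4 colors, so χ(G) = 4.
A valid 4-coloring: color 1: [6]; color 2: [1]; color 3: [5]; color 4: [3].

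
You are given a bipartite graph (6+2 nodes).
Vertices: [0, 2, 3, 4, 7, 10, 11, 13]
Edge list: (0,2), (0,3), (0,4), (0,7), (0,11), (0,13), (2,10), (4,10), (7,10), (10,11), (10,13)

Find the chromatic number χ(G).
χ(G) = 2

Clique number ω(G) = 2 (lower bound: χ ≥ ω).
The graph is bipartite (no odd cycle), so 2 colors suffice: χ(G) = 2.
A valid 2-coloring: color 1: [0, 10]; color 2: [2, 3, 4, 7, 11, 13].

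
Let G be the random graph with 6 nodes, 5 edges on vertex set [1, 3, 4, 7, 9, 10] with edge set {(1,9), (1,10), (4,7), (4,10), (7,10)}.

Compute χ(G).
Clique number ω(G) = 3 (lower bound: χ ≥ ω).
The clique on [4, 7, 10] has size 3, forcing χ ≥ 3, and the coloring below uses 3 colors, so χ(G) = 3.
A valid 3-coloring: color 1: [3, 9, 10]; color 2: [1, 4]; color 3: [7].

χ(G) = 3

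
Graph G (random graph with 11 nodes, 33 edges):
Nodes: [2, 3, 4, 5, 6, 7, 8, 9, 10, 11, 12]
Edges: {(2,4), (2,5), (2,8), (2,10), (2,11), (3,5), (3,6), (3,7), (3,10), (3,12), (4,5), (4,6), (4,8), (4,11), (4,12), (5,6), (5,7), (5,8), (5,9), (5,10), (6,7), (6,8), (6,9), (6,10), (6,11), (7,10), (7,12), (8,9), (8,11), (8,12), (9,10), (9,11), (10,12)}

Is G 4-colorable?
The clique on vertices [3, 5, 6, 7, 10] has size 5 > 4, so it alone needs 5 colors.

No, G is not 4-colorable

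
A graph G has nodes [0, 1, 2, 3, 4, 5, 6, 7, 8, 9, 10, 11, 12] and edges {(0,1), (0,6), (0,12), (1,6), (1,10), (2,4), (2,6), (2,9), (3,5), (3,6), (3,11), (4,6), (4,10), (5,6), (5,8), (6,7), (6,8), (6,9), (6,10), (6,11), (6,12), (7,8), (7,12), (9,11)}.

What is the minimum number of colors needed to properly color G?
Clique number ω(G) = 3 (lower bound: χ ≥ ω).
The clique on [0, 1, 6] has size 3, forcing χ ≥ 3, and the coloring below uses 3 colors, so χ(G) = 3.
A valid 3-coloring: color 1: [6]; color 2: [1, 3, 4, 8, 9, 12]; color 3: [0, 2, 5, 7, 10, 11].

χ(G) = 3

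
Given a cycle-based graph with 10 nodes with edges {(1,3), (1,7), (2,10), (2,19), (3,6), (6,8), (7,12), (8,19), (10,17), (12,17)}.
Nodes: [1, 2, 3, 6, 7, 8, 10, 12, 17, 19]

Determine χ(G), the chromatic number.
Clique number ω(G) = 2 (lower bound: χ ≥ ω).
The graph is bipartite (no odd cycle), so 2 colors suffice: χ(G) = 2.
A valid 2-coloring: color 1: [1, 6, 10, 12, 19]; color 2: [2, 3, 7, 8, 17].

χ(G) = 2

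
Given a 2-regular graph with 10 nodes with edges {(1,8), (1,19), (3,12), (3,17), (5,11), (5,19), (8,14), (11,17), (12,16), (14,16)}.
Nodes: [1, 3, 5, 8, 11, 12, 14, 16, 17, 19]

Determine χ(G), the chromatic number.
χ(G) = 2

Clique number ω(G) = 2 (lower bound: χ ≥ ω).
The graph is bipartite (no odd cycle), so 2 colors suffice: χ(G) = 2.
A valid 2-coloring: color 1: [3, 8, 11, 16, 19]; color 2: [1, 5, 12, 14, 17].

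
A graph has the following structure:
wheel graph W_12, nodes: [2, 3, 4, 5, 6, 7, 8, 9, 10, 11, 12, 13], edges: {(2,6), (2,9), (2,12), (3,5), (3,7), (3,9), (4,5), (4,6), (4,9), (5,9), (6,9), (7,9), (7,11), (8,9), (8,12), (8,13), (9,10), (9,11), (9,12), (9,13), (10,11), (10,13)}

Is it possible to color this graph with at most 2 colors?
The clique on vertices [2, 9, 12] has size 3 > 2, so it alone needs 3 colors.

No, G is not 2-colorable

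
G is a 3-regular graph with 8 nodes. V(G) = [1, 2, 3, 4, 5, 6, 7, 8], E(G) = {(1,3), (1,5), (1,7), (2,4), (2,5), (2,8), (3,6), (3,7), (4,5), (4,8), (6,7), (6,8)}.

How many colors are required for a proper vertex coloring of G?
Clique number ω(G) = 3 (lower bound: χ ≥ ω).
The clique on [1, 3, 7] has size 3, forcing χ ≥ 3, and the coloring below uses 3 colors, so χ(G) = 3.
A valid 3-coloring: color 1: [1, 4, 6]; color 2: [5, 7, 8]; color 3: [2, 3].

χ(G) = 3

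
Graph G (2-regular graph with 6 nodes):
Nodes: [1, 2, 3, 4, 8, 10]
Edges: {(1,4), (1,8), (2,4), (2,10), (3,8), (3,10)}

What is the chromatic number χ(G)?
χ(G) = 2

Clique number ω(G) = 2 (lower bound: χ ≥ ω).
The graph is bipartite (no odd cycle), so 2 colors suffice: χ(G) = 2.
A valid 2-coloring: color 1: [1, 2, 3]; color 2: [4, 8, 10].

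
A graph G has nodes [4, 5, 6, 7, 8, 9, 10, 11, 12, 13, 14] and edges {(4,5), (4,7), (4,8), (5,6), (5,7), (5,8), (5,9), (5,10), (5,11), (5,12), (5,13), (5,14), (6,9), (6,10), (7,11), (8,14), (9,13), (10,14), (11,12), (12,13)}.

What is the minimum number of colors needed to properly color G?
χ(G) = 3

Clique number ω(G) = 3 (lower bound: χ ≥ ω).
The clique on [4, 5, 8] has size 3, forcing χ ≥ 3, and the coloring below uses 3 colors, so χ(G) = 3.
A valid 3-coloring: color 1: [5]; color 2: [4, 6, 11, 13, 14]; color 3: [7, 8, 9, 10, 12].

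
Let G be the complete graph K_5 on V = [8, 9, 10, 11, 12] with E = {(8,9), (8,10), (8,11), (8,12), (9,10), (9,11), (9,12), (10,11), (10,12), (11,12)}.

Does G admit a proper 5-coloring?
A valid 5-coloring: color 1: [8]; color 2: [12]; color 3: [11]; color 4: [9]; color 5: [10].
(χ(G) = 5 ≤ 5.)

Yes, G is 5-colorable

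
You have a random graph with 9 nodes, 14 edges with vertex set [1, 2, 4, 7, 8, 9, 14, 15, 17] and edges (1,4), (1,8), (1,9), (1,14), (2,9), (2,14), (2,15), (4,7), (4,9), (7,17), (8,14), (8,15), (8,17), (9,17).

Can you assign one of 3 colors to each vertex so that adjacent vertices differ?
Yes, G is 3-colorable

A valid 3-coloring: color 1: [1, 2, 7]; color 2: [8, 9]; color 3: [4, 14, 15, 17].
(χ(G) = 3 ≤ 3.)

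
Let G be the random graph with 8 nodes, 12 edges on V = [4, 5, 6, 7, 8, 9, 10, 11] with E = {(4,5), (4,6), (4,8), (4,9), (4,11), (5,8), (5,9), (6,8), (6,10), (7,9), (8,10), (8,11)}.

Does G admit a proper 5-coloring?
Yes, G is 5-colorable

A valid 5-coloring: color 1: [8, 9]; color 2: [4, 7, 10]; color 3: [5, 6, 11].
(χ(G) = 3 ≤ 5.)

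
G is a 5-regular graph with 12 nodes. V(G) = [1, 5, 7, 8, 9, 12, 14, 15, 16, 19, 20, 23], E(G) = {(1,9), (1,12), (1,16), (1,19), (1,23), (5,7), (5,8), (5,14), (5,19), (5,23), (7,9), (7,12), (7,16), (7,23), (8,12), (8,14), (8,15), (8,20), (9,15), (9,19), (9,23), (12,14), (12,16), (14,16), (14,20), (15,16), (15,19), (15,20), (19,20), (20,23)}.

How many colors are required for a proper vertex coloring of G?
Clique number ω(G) = 3 (lower bound: χ ≥ ω).
The clique on [1, 12, 16] has size 3, forcing χ ≥ 3, and the coloring below uses 3 colors, so χ(G) = 3.
A valid 3-coloring: color 1: [1, 7, 14, 15]; color 2: [8, 16, 19, 23]; color 3: [5, 9, 12, 20].

χ(G) = 3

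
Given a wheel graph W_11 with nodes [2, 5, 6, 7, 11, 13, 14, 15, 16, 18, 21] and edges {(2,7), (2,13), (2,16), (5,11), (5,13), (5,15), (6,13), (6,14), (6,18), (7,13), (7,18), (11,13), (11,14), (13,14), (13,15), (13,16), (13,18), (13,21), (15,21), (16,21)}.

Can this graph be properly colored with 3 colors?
A valid 3-coloring: color 1: [13]; color 2: [2, 5, 14, 18, 21]; color 3: [6, 7, 11, 15, 16].
(χ(G) = 3 ≤ 3.)

Yes, G is 3-colorable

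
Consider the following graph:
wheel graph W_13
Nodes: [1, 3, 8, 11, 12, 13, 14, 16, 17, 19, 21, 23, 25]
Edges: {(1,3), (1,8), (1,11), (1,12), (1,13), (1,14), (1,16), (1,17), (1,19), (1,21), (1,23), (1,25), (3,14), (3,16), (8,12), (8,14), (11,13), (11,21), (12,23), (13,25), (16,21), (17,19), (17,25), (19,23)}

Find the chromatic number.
Clique number ω(G) = 3 (lower bound: χ ≥ ω).
The clique on [1, 3, 16] has size 3, forcing χ ≥ 3, and the coloring below uses 3 colors, so χ(G) = 3.
A valid 3-coloring: color 1: [1]; color 2: [11, 12, 14, 16, 19, 25]; color 3: [3, 8, 13, 17, 21, 23].

χ(G) = 3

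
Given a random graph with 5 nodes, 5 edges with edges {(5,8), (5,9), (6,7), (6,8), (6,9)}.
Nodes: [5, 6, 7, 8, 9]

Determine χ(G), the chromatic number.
χ(G) = 2

Clique number ω(G) = 2 (lower bound: χ ≥ ω).
The graph is bipartite (no odd cycle), so 2 colors suffice: χ(G) = 2.
A valid 2-coloring: color 1: [5, 6]; color 2: [7, 8, 9].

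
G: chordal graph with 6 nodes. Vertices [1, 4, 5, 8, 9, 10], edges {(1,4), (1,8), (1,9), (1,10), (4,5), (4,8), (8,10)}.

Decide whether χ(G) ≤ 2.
The clique on vertices [1, 8, 10] has size 3 > 2, so it alone needs 3 colors.

No, G is not 2-colorable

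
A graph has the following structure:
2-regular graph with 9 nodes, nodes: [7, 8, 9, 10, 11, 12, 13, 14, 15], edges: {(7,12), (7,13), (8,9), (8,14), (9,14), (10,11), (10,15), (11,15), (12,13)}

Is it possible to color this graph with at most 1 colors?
No, G is not 1-colorable

The clique on vertices [7, 12, 13] has size 3 > 1, so it alone needs 3 colors.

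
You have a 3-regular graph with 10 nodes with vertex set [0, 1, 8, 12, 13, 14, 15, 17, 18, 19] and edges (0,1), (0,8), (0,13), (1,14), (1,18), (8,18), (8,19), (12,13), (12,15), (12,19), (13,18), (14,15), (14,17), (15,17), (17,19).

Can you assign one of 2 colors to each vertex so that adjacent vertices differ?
No, G is not 2-colorable

The clique on vertices [14, 15, 17] has size 3 > 2, so it alone needs 3 colors.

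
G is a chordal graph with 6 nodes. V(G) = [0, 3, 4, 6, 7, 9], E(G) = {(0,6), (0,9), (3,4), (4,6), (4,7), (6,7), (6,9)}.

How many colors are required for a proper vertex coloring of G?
χ(G) = 3

Clique number ω(G) = 3 (lower bound: χ ≥ ω).
The clique on [0, 6, 9] has size 3, forcing χ ≥ 3, and the coloring below uses 3 colors, so χ(G) = 3.
A valid 3-coloring: color 1: [3, 6]; color 2: [0, 4]; color 3: [7, 9].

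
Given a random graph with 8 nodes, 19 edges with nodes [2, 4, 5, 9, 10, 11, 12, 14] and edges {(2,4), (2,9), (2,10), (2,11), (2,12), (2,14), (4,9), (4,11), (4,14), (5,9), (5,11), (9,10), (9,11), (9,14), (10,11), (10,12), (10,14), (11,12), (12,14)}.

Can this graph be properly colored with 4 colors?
Yes, G is 4-colorable

A valid 4-coloring: color 1: [9, 12]; color 2: [11, 14]; color 3: [2, 5]; color 4: [4, 10].
(χ(G) = 4 ≤ 4.)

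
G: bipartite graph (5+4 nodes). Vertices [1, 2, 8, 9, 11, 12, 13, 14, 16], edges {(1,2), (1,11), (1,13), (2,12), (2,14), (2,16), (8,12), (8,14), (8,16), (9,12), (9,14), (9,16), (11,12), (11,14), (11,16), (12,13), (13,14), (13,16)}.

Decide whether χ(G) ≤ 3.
Yes, G is 3-colorable

A valid 3-coloring: color 1: [1, 12, 14, 16]; color 2: [2, 8, 9, 11, 13].
(χ(G) = 2 ≤ 3.)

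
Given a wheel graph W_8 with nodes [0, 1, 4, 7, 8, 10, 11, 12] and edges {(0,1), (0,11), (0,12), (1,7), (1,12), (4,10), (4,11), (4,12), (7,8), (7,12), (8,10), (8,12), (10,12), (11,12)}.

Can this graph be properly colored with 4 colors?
A valid 4-coloring: color 1: [12]; color 2: [7, 10, 11]; color 3: [1, 4, 8]; color 4: [0].
(χ(G) = 4 ≤ 4.)

Yes, G is 4-colorable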